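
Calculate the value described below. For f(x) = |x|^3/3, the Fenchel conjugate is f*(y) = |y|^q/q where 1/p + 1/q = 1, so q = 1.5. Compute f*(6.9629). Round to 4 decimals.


The conjugate exponent q satisfies 1/p + 1/q = 1.
p = 3, so q = 3/(3 - 1) = 1.5
|y|^q = 6.9629^1.5 = 18.3732
f*(6.9629) = 18.3732 / 1.5 = 12.2488


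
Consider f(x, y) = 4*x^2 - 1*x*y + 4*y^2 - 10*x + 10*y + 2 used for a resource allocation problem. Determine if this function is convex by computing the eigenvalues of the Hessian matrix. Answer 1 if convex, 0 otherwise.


The Hessian of f(x,y) = 4*x^2 - 1*x*y + 4*y^2 - 10*x + 10*y + 2 is:
H = [[8, -1], [-1, 8]]
Trace = 8 + 8 = 16
Determinant = 8*8 - (-1)^2 = 63
Discriminant = (16)^2 - 4*63 = 4.0
Eigenvalues: lambda_1 = 7.0, lambda_2 = 9.0
The function is convex.

1


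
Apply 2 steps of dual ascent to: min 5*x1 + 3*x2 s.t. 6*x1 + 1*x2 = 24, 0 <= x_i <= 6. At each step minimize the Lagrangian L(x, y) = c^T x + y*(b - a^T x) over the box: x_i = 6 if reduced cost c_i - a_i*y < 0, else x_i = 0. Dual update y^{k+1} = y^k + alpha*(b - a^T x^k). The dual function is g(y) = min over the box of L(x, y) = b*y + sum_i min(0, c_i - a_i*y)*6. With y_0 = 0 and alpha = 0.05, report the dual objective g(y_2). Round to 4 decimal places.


Dual ascent for LP: min 5*x1 + 3*x2, 6*x1 + 1*x2 = 24, 0 <= x_i <= 6
Step 1: y^k = 0.0, reduced costs: (5.0, 3.0)
  x^k = (0.0, 0.0), subgradient = b - a^T x = 24.0
  y^{k+1} = 0.0 + 0.05*24.0 = 1.2
Step 2: y^k = 1.2, reduced costs: (-2.2, 1.8)
  x^k = (6.0, 0.0), subgradient = b - a^T x = -12.0
  y^{k+1} = 1.2 + 0.05*-12.0 = 0.6
Dual objective at y_2 = 0.6: reduced costs (1.4, 2.4), box minimizer x = (0.0, 0.0)
g(y_2) = b*y + (c1 - a1*y)*x1 + (c2 - a2*y)*x2 = 24*0.6 + 1.4*0.0 + 2.4*0.0 = 14.4 + 0.0 + 0.0 = 14.4


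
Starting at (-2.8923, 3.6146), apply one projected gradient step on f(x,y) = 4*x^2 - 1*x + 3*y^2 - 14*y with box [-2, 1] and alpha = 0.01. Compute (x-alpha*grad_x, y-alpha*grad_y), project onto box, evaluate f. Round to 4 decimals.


Step 1: Compute gradient at (-2.8923, 3.6146).
grad_x = 2*4*-2.8923 - 1 = -24.1384
grad_y = 2*3*3.6146 - 14 = 7.6876
Step 2: Gradient step.
x_raw = -2.8923 - 0.01*-24.1384 = -2.6509
y_raw = 3.6146 - 0.01*7.6876 = 3.5377
Step 3: Project onto [-2, 1].
x_proj = clip(-2.6509) = -2.0
y_proj = clip(3.5377) = 1.0
Step 4: Evaluate f.
f(-2.0, 1.0) = 7.0


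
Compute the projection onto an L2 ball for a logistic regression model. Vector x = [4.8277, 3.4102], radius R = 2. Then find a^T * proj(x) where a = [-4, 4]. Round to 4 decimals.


Step 1: Compute ||x|| (intermediates to 6 decimals).
||x|| = sqrt(4.8277^2 + 3.4102^2) = 5.910681
Step 2: Project.
Since ||x|| > R, scale = R/||x|| = 2/5.910681 = 0.33837, proj(x) = scale * x
proj(x) = [1.633549, 1.153909]
Step 3: Dot product.
a^T * proj(x) = -4*1.633549 + 4*1.153909 = -1.9186


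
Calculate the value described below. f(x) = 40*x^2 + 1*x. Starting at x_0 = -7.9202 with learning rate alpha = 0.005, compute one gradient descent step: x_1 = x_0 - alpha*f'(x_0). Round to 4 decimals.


We compute the gradient at x_0 and apply the update.
f'(x) = 80*x + 1
f'(-7.9202) = 80*-7.9202 + 1 = -632.616
x_1 = -7.9202 - 0.005*-632.616 = -4.7571


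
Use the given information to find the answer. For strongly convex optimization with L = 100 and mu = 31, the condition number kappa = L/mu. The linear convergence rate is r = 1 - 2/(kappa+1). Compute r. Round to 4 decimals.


Step 1: Compute the condition number.
kappa = L/mu = 100/31 = 3.2258
Step 2: Compute the convergence rate.
r = 1 - 2/(kappa + 1) = 1 - 2*mu/(L + mu) = (L - mu)/(L + mu) = 69/131 = 0.5267


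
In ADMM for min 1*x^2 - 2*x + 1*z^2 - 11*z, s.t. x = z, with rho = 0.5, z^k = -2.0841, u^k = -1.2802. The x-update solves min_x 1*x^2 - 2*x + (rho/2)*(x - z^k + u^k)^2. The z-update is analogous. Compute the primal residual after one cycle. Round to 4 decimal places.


ADMM iteration with rho = 0.5, z^k = -2.0841, u^k = -1.2802
Step 1: x-update.
Minimize 1*x^2 - 2*x + (0.5/2)*(x + 2.0841 - 1.2802)^2
FOC: (2*1 + 0.5)*x = 2 + 0.5*(-2.0841 + 1.2802)
x^{k+1} = 0.6392
Step 2: z-update.
Minimize 1*z^2 - 11*z + (0.5/2)*(0.6392 - z - 1.2802)^2
FOC: (2*1 + 0.5)*z = 11 + 0.5*(0.6392 - 1.2802)
z^{k+1} = 4.2718
Step 3: u-update.
u^{k+1} = -1.2802 + 0.6392 - 4.2718 = -4.9128
Step 4: Primal residual = |0.6392 - 4.2718| = 3.6326


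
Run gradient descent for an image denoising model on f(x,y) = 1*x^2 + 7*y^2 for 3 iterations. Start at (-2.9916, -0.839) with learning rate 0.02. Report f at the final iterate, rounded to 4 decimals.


Gradient descent on f(x,y) = 1*x^2 + 7*y^2.
Starting point: (-2.9916, -0.839), alpha = 0.02
Step 1: grad_x = 2*1*-2.9916 = -5.9832, grad_y = 2*7*-0.839 = -11.746
  x_1 = -2.9916 - 0.02*-5.9832 = -2.8719
  y_1 = -0.839 - 0.02*-11.746 = -0.6041
Step 2: grad_x = 2*1*-2.8719 = -5.7439, grad_y = 2*7*-0.6041 = -8.4571
  x_2 = -2.8719 - 0.02*-5.7439 = -2.7571
  y_2 = -0.6041 - 0.02*-8.4571 = -0.4349
Step 3: grad_x = 2*1*-2.7571 = -5.5141, grad_y = 2*7*-0.4349 = -6.0891
  x_3 = -2.7571 - 0.02*-5.5141 = -2.6468
  y_3 = -0.4349 - 0.02*-6.0891 = -0.3132
f(-2.6468, -0.3132) = 1*(-2.6468)^2 + 7*(-0.3132)^2 = 7.6919


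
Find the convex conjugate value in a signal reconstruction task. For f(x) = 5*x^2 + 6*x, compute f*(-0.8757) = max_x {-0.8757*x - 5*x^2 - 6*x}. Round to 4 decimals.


f*(y) = sup_x {y*x - a*x^2 - b*x} = sup_x {(y-b)*x - a*x^2}
FOC: (y - b) - 2a*x = 0 => x* = (y - b)/(2a)
x* = (-0.8757 - 6)/(2*5) = -0.6876
f*(-0.8757) = (y-b)^2/(4a) = (-0.8757 - 6)^2/(4*5)
= 47.2753/20 = 2.3638


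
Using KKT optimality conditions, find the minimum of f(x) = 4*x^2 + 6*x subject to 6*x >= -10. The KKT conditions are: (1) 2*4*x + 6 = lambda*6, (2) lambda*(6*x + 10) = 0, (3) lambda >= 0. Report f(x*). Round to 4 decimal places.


Step 1: Try lambda = 0 (constraint inactive).
Stationarity: 2*4*x + 6 = 0
x* = -6/(2*4) = -0.75
Check constraint: 6*-0.75 = -4.5 >= -10 -- satisfied.
Step 2: Compute optimal value.
f(x*) = 4*(-0.75)^2 + 6*(-0.75) = -2.25


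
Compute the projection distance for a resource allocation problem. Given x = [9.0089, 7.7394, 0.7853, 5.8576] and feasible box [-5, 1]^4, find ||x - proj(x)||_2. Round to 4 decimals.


Project each component onto [-5, 1].
clip(9.0089) = 1.0, clip(7.7394) = 1.0, clip(0.7853) = 0.7853, clip(5.8576) = 1.0
Projection = [1.0, 1.0, 0.7853, 1.0]
Squared diffs: [64.1425, 45.4195, 0.0, 23.5963]
Distance = sqrt(133.1583) = 11.5394


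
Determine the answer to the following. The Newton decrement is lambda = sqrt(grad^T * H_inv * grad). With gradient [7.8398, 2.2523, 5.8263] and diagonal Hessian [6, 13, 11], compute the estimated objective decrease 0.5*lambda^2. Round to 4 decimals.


Step 1: H is diagonal, so H^(-1) * g = [1.3066, 0.1733, 0.5297].
Step 2: g^T H^(-1) g = sum_i g_i^2 / H_ii
  = (7.8398)^2/6 + (2.2523)^2/13 + (5.8263)^2/11
  = 10.2437 + 0.3902 + 3.086 = 13.7199
Step 3: Objective decrease = 0.5 * g^T H^(-1) g = 6.86


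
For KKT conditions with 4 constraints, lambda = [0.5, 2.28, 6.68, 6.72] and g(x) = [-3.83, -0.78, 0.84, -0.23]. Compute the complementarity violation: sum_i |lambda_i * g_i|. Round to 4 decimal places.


KKT complementary slackness check:
lambda_1 * g_1 = 0.5 * -3.83 = -1.915
lambda_2 * g_2 = 2.28 * -0.78 = -1.7784
lambda_3 * g_3 = 6.68 * 0.84 = 5.6112
lambda_4 * g_4 = 6.72 * -0.23 = -1.5456
Total violation = 1.915 + 1.7784 + 5.6112 + 1.5456 = 10.8502


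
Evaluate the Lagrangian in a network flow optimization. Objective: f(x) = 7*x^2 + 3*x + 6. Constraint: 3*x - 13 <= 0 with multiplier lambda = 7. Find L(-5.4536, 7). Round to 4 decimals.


Step 1: Evaluate f(x).
f(-5.4536) = 7*(-5.4536)^2 + 3*(-5.4536) + 6 = 197.8315
Step 2: Evaluate g(x).
g(-5.4536) = 3*-5.4536 - 13 = -29.3608
Step 3: Compute Lagrangian.
L = 197.8315 + 7*-29.3608 = -7.6941


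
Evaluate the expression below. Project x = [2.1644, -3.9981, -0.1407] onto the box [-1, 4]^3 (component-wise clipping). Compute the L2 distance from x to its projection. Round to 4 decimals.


Project each component onto [-1, 4].
clip(2.1644) = 2.1644, clip(-3.9981) = -1.0, clip(-0.1407) = -0.1407
Projection = [2.1644, -1.0, -0.1407]
Squared diffs: [0.0, 8.9886, 0.0]
Distance = sqrt(8.9886) = 2.9981


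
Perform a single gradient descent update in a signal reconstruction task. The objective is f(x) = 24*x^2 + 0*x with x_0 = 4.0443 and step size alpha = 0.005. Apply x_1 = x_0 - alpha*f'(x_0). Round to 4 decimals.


We compute the gradient at x_0 and apply the update.
f'(x) = 48*x + 0
f'(4.0443) = 48*4.0443 + 0 = 194.1264
x_1 = 4.0443 - 0.005*194.1264 = 3.0737


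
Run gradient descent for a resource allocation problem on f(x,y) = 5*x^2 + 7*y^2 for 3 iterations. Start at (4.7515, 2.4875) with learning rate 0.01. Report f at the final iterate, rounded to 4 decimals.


Gradient descent on f(x,y) = 5*x^2 + 7*y^2.
Starting point: (4.7515, 2.4875), alpha = 0.01
Step 1: grad_x = 2*5*4.7515 = 47.515, grad_y = 2*7*2.4875 = 34.825
  x_1 = 4.7515 - 0.01*47.515 = 4.2764
  y_1 = 2.4875 - 0.01*34.825 = 2.1393
Step 2: grad_x = 2*5*4.2764 = 42.7635, grad_y = 2*7*2.1393 = 29.9495
  x_2 = 4.2764 - 0.01*42.7635 = 3.8487
  y_2 = 2.1393 - 0.01*29.9495 = 1.8398
Step 3: grad_x = 2*5*3.8487 = 38.4872, grad_y = 2*7*1.8398 = 25.7566
  x_3 = 3.8487 - 0.01*38.4872 = 3.4638
  y_3 = 1.8398 - 0.01*25.7566 = 1.5822
f(3.4638, 1.5822) = 5*3.4638^2 + 7*1.5822^2 = 77.5143


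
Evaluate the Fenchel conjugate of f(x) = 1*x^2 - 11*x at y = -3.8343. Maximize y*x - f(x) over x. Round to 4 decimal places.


f*(y) = sup_x {y*x - a*x^2 - b*x} = sup_x {(y-b)*x - a*x^2}
FOC: (y - b) - 2a*x = 0 => x* = (y - b)/(2a)
x* = (-3.8343 + 11)/(2*1) = 3.5829
f*(-3.8343) = (y-b)^2/(4a) = (-3.8343 + 11)^2/(4*1)
= 51.3473/4 = 12.8368


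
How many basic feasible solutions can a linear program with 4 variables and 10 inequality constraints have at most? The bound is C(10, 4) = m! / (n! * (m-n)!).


Each vertex corresponds to some choice of n active constraints out of m, so the number of vertices is at most C(m, n) = m! / (n!(m-n)!).
m = 10, n = 4
Numerator: 10 * 9 * 8 * 7
Denominator: 4! = 24
C(10, 4) = 210


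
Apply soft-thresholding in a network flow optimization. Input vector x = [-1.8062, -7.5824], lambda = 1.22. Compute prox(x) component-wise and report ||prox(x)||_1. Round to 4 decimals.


Soft-thresholding with lambda = 1.22:
prox(-1.8062) = sign(-1.8062)*max(|-1.8062| - 1.22, 0) = -0.5862
prox(-7.5824) = sign(-7.5824)*max(|-7.5824| - 1.22, 0) = -6.3624
prox(x) = [-0.5862, -6.3624]
||prox(x)||_1 = 0.5862 + 6.3624 = 6.9486


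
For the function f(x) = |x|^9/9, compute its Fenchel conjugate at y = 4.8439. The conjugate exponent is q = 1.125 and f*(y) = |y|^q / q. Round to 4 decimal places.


The conjugate exponent q satisfies 1/p + 1/q = 1.
p = 9, so q = 9/(9 - 1) = 1.125
|y|^q = 4.8439^1.125 = 5.8999
f*(4.8439) = 5.8999 / 1.125 = 5.2444


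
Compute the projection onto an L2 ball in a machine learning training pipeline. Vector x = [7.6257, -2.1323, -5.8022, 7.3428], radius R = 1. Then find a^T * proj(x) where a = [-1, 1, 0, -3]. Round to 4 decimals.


Step 1: Compute ||x|| (intermediates to 6 decimals).
||x|| = sqrt(7.6257^2 + (-2.1323)^2 + (-5.8022)^2 + 7.3428^2) = 12.258884
Step 2: Project.
Since ||x|| > R, scale = R/||x|| = 1/12.258884 = 0.081573, proj(x) = scale * x
proj(x) = [0.622051, -0.173938, -0.473303, 0.598974]
Step 3: Dot product.
a^T * proj(x) = -1*0.622051 + 1*(-0.173938) + 0*(-0.473303) - 3*0.598974 = -2.5929


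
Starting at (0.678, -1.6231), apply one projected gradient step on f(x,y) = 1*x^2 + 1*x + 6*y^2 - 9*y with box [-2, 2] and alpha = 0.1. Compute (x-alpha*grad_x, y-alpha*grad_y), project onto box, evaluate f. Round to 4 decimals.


Step 1: Compute gradient at (0.678, -1.6231).
grad_x = 2*1*0.678 + 1 = 2.356
grad_y = 2*6*-1.6231 - 9 = -28.4772
Step 2: Gradient step.
x_raw = 0.678 - 0.1*2.356 = 0.4424
y_raw = -1.6231 - 0.1*-28.4772 = 1.2246
Step 3: Project onto [-2, 2].
x_proj = clip(0.4424) = 0.4424
y_proj = clip(1.2246) = 1.2246
Step 4: Evaluate f.
f(0.4424, 1.2246) = -1.3853


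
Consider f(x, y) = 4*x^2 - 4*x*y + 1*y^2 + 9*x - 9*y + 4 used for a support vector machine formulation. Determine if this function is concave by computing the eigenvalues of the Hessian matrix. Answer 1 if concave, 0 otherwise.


The Hessian of f(x,y) = 4*x^2 - 4*x*y + 1*y^2 + 9*x - 9*y + 4 is:
H = [[8, -4], [-4, 2]]
Trace = 8 + 2 = 10
Determinant = 8*2 - (-4)^2 = 0
Discriminant = (10)^2 - 4*0 = 100.0
Eigenvalues: lambda_1 = 0.0, lambda_2 = 10.0
The function is not concave.

0


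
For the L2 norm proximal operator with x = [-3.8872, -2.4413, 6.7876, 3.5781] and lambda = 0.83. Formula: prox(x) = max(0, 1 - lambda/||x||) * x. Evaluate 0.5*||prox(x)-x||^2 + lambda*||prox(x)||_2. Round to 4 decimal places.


Step 1: Compute ||x||.
||x|| = 8.9412
Step 2: Compute scaling factor.
scale = max(0, 1 - 0.83/8.9412) = 0.9072
Step 3: prox(x) = [-3.5264, -2.2147, 6.1575, 3.2459]
||prox(x)|| = 8.1112
Step 4: Proximal objective.
0.5*||prox-x||^2 = 0.3445
lambda*||prox|| = 6.7323
Total = 7.0767


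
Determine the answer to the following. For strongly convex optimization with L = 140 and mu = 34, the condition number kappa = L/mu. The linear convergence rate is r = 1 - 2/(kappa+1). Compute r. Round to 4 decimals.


Step 1: Compute the condition number.
kappa = L/mu = 140/34 = 4.1176
Step 2: Compute the convergence rate.
r = 1 - 2/(kappa + 1) = 1 - 2*mu/(L + mu) = (L - mu)/(L + mu) = 106/174 = 0.6092


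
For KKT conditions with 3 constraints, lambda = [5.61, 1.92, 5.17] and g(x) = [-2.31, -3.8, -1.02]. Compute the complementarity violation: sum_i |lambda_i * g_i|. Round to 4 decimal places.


KKT complementary slackness check:
lambda_1 * g_1 = 5.61 * -2.31 = -12.9591
lambda_2 * g_2 = 1.92 * -3.8 = -7.296
lambda_3 * g_3 = 5.17 * -1.02 = -5.2734
Total violation = 12.9591 + 7.296 + 5.2734 = 25.5285


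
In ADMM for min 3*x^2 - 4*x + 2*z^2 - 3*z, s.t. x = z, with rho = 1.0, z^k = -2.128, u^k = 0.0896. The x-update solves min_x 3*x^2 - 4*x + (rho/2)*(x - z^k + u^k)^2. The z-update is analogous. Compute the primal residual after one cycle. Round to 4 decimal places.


ADMM iteration with rho = 1.0, z^k = -2.128, u^k = 0.0896
Step 1: x-update.
Minimize 3*x^2 - 4*x + (1.0/2)*(x + 2.128 + 0.0896)^2
FOC: (2*3 + 1.0)*x = 4 + 1.0*(-2.128 - 0.0896)
x^{k+1} = 0.2546
Step 2: z-update.
Minimize 2*z^2 - 3*z + (1.0/2)*(0.2546 - z + 0.0896)^2
FOC: (2*2 + 1.0)*z = 3 + 1.0*(0.2546 + 0.0896)
z^{k+1} = 0.6688
Step 3: u-update.
u^{k+1} = 0.0896 + 0.2546 - 0.6688 = -0.3246
Step 4: Primal residual = |0.2546 - 0.6688| = 0.4142


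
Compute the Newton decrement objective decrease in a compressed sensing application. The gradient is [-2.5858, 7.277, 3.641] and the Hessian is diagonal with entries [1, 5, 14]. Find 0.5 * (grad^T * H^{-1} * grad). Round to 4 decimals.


Step 1: H is diagonal, so H^(-1) * g = [-2.5858, 1.4554, 0.2601].
Step 2: g^T H^(-1) g = sum_i g_i^2 / H_ii
  = (-2.5858)^2/1 + (7.277)^2/5 + (3.641)^2/14
  = 6.6864 + 10.5909 + 0.9469 = 18.2242
Step 3: Objective decrease = 0.5 * g^T H^(-1) g = 9.1121


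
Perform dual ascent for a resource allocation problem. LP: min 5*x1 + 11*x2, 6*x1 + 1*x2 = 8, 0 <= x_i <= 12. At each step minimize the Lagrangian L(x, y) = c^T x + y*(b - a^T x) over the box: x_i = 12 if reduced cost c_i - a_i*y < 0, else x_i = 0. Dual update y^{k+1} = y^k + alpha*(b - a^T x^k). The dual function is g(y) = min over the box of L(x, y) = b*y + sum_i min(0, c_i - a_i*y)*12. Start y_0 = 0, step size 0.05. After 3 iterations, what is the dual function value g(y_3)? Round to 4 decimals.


Dual ascent for LP: min 5*x1 + 11*x2, 6*x1 + 1*x2 = 8, 0 <= x_i <= 12
Step 1: y^k = 0.0, reduced costs: (5.0, 11.0)
  x^k = (0.0, 0.0), subgradient = b - a^T x = 8.0
  y^{k+1} = 0.0 + 0.05*8.0 = 0.4
Step 2: y^k = 0.4, reduced costs: (2.6, 10.6)
  x^k = (0.0, 0.0), subgradient = b - a^T x = 8.0
  y^{k+1} = 0.4 + 0.05*8.0 = 0.8
Step 3: y^k = 0.8, reduced costs: (0.2, 10.2)
  x^k = (0.0, 0.0), subgradient = b - a^T x = 8.0
  y^{k+1} = 0.8 + 0.05*8.0 = 1.2
Dual objective at y_3 = 1.2: reduced costs (-2.2, 9.8), box minimizer x = (12.0, 0.0)
g(y_3) = b*y + (c1 - a1*y)*x1 + (c2 - a2*y)*x2 = 8*1.2 + (-2.2)*12.0 + 9.8*0.0 = 9.6 - 26.4 + 0.0 = -16.8


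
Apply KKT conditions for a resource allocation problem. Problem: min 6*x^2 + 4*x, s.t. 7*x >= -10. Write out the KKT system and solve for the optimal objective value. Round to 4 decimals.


Step 1: Try lambda = 0 (constraint inactive).
Stationarity: 2*6*x + 4 = 0
x* = -4/(2*6) = -1/3 = -0.3333 (rounded; the exact value -1/3 is used below)
Check constraint: 7*-0.3333 = -2.3331 >= -10 -- satisfied.
Step 2: Compute optimal value.
f(x*) = 6*(-1/3)^2 + 4*(-1/3) = -0.6667


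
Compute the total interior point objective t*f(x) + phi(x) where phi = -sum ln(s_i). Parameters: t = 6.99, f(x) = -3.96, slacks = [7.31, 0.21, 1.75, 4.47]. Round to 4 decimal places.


Step 1: Compute log-barrier.
ln values: [1.9892, -1.5606, 0.5596, 1.4974]
phi = -(1.9892 - 1.5606 + 0.5596 + 1.4974) = -2.4856
Step 2: Compute augmented objective.
t*f(x) = 6.99*-3.96 = -27.6804
Total = -27.6804 - 2.4856 = -30.166


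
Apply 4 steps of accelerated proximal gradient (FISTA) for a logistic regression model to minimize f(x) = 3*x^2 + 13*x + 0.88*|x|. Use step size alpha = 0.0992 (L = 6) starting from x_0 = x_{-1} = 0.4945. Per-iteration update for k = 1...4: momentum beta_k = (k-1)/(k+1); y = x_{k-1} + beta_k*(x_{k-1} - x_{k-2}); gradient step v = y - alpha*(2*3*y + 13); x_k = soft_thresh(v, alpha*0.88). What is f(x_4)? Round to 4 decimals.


FISTA on f(x) = 3*x^2 + 13*x + 0.88*|x|
L = 6, alpha = 0.0992
Iteration 1: beta = 0.0, y = 0.4945 + 0.0*(0.4945 - 0.4945) = 0.4945
  grad(y) = 15.967, v = y - alpha*grad = -1.0894
  prox(v) = soft_thresh(-1.0894, 0.0873) = -1.0021
Iteration 2: beta = 0.3333, y = -1.0021 + 0.3333*(-1.0021 - 0.4945) = -1.501
  grad(y) = 3.994, v = y - alpha*grad = -1.8972
  prox(v) = soft_thresh(-1.8972, 0.0873) = -1.8099
Iteration 3: beta = 0.5, y = -1.8099 + 0.5*(-1.8099 + 1.0021) = -2.2138
  grad(y) = -0.2828, v = y - alpha*grad = -2.1857
  prox(v) = soft_thresh(-2.1857, 0.0873) = -2.0985
Iteration 4: beta = 0.6, y = -2.0985 + 0.6*(-2.0985 + 1.8099) = -2.2716
  grad(y) = -0.6294, v = y - alpha*grad = -2.2091
  prox(v) = soft_thresh(-2.2091, 0.0873) = -2.1218
f(x_4) = 3*(-2.1218)^2 + 13*(-2.1218) + 0.88*|-2.1218| = -12.2101


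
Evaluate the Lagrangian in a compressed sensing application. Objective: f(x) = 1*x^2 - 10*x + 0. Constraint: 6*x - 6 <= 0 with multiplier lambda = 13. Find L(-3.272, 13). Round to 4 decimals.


Step 1: Evaluate f(x).
f(-3.272) = 1*(-3.272)^2 - 10*(-3.272) + 0 = 43.426
Step 2: Evaluate g(x).
g(-3.272) = 6*-3.272 - 6 = -25.632
Step 3: Compute Lagrangian.
L = 43.426 + 13*-25.632 = -289.79


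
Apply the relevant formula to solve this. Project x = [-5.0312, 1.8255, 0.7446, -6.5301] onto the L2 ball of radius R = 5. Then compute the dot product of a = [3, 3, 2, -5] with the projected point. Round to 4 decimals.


Step 1: Compute ||x|| (intermediates to 6 decimals).
||x|| = sqrt((-5.0312)^2 + 1.8255^2 + 0.7446^2 + (-6.5301)^2) = 8.475969
Step 2: Project.
Since ||x|| > R, scale = R/||x|| = 5/8.475969 = 0.589903, proj(x) = scale * x
proj(x) = [-2.96792, 1.076868, 0.439242, -3.852126]
Step 3: Dot product.
a^T * proj(x) = 3*(-2.96792) + 3*1.076868 + 2*0.439242 - 5*(-3.852126) = 14.466


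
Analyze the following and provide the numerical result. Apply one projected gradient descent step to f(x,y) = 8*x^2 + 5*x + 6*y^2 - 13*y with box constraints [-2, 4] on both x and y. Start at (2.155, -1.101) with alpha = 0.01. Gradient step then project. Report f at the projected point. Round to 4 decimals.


Step 1: Compute gradient at (2.155, -1.101).
grad_x = 2*8*2.155 + 5 = 39.48
grad_y = 2*6*-1.101 - 13 = -26.212
Step 2: Gradient step.
x_raw = 2.155 - 0.01*39.48 = 1.7602
y_raw = -1.101 - 0.01*-26.212 = -0.8389
Step 3: Project onto [-2, 4].
x_proj = clip(1.7602) = 1.7602
y_proj = clip(-0.8389) = -0.8389
Step 4: Evaluate f.
f(1.7602, -0.8389) = 48.7152


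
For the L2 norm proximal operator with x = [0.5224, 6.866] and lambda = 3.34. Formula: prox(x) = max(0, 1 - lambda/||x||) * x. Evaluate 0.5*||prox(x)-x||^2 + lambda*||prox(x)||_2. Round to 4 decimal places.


Step 1: Compute ||x||.
||x|| = 6.8858
Step 2: Compute scaling factor.
scale = max(0, 1 - 3.34/6.8858) = 0.5149
Step 3: prox(x) = [0.269, 3.5356]
||prox(x)|| = 3.5458
Step 4: Proximal objective.
0.5*||prox-x||^2 = 5.5778
lambda*||prox|| = 11.843
Total = 17.4209


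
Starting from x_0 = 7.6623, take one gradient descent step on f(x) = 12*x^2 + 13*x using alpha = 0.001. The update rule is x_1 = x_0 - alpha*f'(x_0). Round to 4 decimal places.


We compute the gradient at x_0 and apply the update.
f'(x) = 24*x + 13
f'(7.6623) = 24*7.6623 + 13 = 196.8952
x_1 = 7.6623 - 0.001*196.8952 = 7.4654


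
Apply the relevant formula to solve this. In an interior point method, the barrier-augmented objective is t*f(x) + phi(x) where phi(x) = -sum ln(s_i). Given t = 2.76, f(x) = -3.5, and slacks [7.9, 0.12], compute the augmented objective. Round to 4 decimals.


Step 1: Compute log-barrier.
ln values: [2.0669, -2.1203]
phi = -(2.0669 - 2.1203) = 0.0534
Step 2: Compute augmented objective.
t*f(x) = 2.76*-3.5 = -9.66
Total = -9.66 + 0.0534 = -9.6066


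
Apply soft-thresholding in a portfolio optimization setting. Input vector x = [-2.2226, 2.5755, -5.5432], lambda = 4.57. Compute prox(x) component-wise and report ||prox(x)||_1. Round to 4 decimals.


Soft-thresholding with lambda = 4.57:
prox(-2.2226) = sign(-2.2226)*max(|-2.2226| - 4.57, 0) = 0.0
prox(2.5755) = sign(2.5755)*max(|2.5755| - 4.57, 0) = 0.0
prox(-5.5432) = sign(-5.5432)*max(|-5.5432| - 4.57, 0) = -0.9732
prox(x) = [0.0, 0.0, -0.9732]
||prox(x)||_1 = 0.0 + 0.0 + 0.9732 = 0.9732


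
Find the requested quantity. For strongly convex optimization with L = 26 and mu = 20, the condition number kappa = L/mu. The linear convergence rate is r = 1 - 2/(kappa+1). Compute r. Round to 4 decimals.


Step 1: Compute the condition number.
kappa = L/mu = 26/20 = 1.3
Step 2: Compute the convergence rate.
r = 1 - 2/(kappa + 1) = 1 - 2*mu/(L + mu) = (L - mu)/(L + mu) = 6/46 = 0.1304


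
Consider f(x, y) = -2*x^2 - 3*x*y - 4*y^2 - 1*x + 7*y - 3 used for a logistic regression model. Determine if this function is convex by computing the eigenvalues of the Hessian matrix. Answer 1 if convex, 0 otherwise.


The Hessian of f(x,y) = -2*x^2 - 3*x*y - 4*y^2 - 1*x + 7*y - 3 is:
H = [[-4, -3], [-3, -8]]
Trace = -4 - 8 = -12
Determinant = -4*-8 - (-3)^2 = 23
Discriminant = (-12)^2 - 4*23 = 52.0
Eigenvalues: lambda_1 = -9.6056, lambda_2 = -2.3944
The function is not convex.

0


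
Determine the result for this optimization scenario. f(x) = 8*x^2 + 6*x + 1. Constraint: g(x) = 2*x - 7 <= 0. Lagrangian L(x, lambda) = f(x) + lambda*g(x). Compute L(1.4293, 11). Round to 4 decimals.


Step 1: Evaluate f(x).
f(1.4293) = 8*1.4293^2 + 6*1.4293 + 1 = 25.919
Step 2: Evaluate g(x).
g(1.4293) = 2*1.4293 - 7 = -4.1414
Step 3: Compute Lagrangian.
L = 25.919 + 11*-4.1414 = -19.6364


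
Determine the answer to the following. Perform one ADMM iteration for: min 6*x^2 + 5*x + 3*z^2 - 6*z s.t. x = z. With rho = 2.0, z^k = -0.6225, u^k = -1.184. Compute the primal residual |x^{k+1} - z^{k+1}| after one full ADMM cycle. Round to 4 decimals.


ADMM iteration with rho = 2.0, z^k = -0.6225, u^k = -1.184
Step 1: x-update.
Minimize 6*x^2 + 5*x + (2.0/2)*(x + 0.6225 - 1.184)^2
FOC: (2*6 + 2.0)*x = -5 + 2.0*(-0.6225 + 1.184)
x^{k+1} = -0.2769
Step 2: z-update.
Minimize 3*z^2 - 6*z + (2.0/2)*(-0.2769 - z - 1.184)^2
FOC: (2*3 + 2.0)*z = 6 + 2.0*(-0.2769 - 1.184)
z^{k+1} = 0.3848
Step 3: u-update.
u^{k+1} = -1.184 - 0.2769 - 0.3848 = -1.8457
Step 4: Primal residual = |-0.2769 - 0.3848| = 0.6617


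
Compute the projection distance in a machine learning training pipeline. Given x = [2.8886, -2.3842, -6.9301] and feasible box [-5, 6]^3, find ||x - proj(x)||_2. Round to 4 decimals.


Project each component onto [-5, 6].
clip(2.8886) = 2.8886, clip(-2.3842) = -2.3842, clip(-6.9301) = -5.0
Projection = [2.8886, -2.3842, -5.0]
Squared diffs: [0.0, 0.0, 3.7253]
Distance = sqrt(3.7253) = 1.9301


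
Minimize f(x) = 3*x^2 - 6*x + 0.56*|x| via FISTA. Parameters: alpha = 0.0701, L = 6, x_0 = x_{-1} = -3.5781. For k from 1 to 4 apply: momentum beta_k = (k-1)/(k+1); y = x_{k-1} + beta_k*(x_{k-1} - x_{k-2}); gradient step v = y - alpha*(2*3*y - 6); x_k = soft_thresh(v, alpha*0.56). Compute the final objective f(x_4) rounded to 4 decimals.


FISTA on f(x) = 3*x^2 - 6*x + 0.56*|x|
L = 6, alpha = 0.0701
Iteration 1: beta = 0.0, y = -3.5781 + 0.0*(-3.5781 + 3.5781) = -3.5781
  grad(y) = -27.4686, v = y - alpha*grad = -1.6526
  prox(v) = soft_thresh(-1.6526, 0.0393) = -1.6133
Iteration 2: beta = 0.3333, y = -1.6133 + 0.3333*(-1.6133 + 3.5781) = -0.9584
  grad(y) = -11.7502, v = y - alpha*grad = -0.1347
  prox(v) = soft_thresh(-0.1347, 0.0393) = -0.0954
Iteration 3: beta = 0.5, y = -0.0954 + 0.5*(-0.0954 + 1.6133) = 0.6635
  grad(y) = -2.0189, v = y - alpha*grad = 0.805
  prox(v) = soft_thresh(0.805, 0.0393) = 0.7658
Iteration 4: beta = 0.6, y = 0.7658 + 0.6*(0.7658 + 0.0954) = 1.2825
  grad(y) = 1.6951, v = y - alpha*grad = 1.1637
  prox(v) = soft_thresh(1.1637, 0.0393) = 1.1244
f(x_4) = 3*1.1244^2 - 6*1.1244 + 0.56*|1.1244| = -2.3239


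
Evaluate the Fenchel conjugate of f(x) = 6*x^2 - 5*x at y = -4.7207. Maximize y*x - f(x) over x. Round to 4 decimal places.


f*(y) = sup_x {y*x - a*x^2 - b*x} = sup_x {(y-b)*x - a*x^2}
FOC: (y - b) - 2a*x = 0 => x* = (y - b)/(2a)
x* = (-4.7207 + 5)/(2*6) = 0.0233
f*(-4.7207) = (y-b)^2/(4a) = (-4.7207 + 5)^2/(4*6)
= 0.078/24 = 0.0033


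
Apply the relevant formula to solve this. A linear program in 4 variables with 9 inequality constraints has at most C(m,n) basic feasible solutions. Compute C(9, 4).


Each vertex corresponds to some choice of n active constraints out of m, so the number of vertices is at most C(m, n) = m! / (n!(m-n)!).
m = 9, n = 4
Numerator: 9 * 8 * 7 * 6
Denominator: 4! = 24
C(9, 4) = 126


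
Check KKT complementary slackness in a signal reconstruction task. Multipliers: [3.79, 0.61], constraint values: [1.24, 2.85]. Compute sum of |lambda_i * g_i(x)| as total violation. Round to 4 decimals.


KKT complementary slackness check:
lambda_1 * g_1 = 3.79 * 1.24 = 4.6996
lambda_2 * g_2 = 0.61 * 2.85 = 1.7385
Total violation = 4.6996 + 1.7385 = 6.4381


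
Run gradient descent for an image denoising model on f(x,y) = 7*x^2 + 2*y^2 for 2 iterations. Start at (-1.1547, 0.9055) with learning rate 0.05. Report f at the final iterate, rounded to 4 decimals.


Gradient descent on f(x,y) = 7*x^2 + 2*y^2.
Starting point: (-1.1547, 0.9055), alpha = 0.05
Step 1: grad_x = 2*7*-1.1547 = -16.1658, grad_y = 2*2*0.9055 = 3.622
  x_1 = -1.1547 - 0.05*-16.1658 = -0.3464
  y_1 = 0.9055 - 0.05*3.622 = 0.7244
Step 2: grad_x = 2*7*-0.3464 = -4.8497, grad_y = 2*2*0.7244 = 2.8976
  x_2 = -0.3464 - 0.05*-4.8497 = -0.1039
  y_2 = 0.7244 - 0.05*2.8976 = 0.5795
f(-0.1039, 0.5795) = 7*(-0.1039)^2 + 2*0.5795^2 = 0.7473


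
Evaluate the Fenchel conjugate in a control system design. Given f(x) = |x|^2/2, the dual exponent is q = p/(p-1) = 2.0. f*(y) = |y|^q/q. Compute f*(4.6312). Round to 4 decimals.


The conjugate exponent q satisfies 1/p + 1/q = 1.
p = 2, so q = 2/(2 - 1) = 2.0
|y|^q = 4.6312^2.0 = 21.448
f*(4.6312) = 21.448 / 2.0 = 10.724


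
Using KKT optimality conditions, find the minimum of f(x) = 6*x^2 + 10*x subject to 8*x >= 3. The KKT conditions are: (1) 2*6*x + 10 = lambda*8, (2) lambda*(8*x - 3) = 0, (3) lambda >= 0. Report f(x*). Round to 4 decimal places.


Step 1: Try lambda = 0 (constraint inactive).
x_unc = -10/(2*6) = -0.8333
Check: 8*-0.8333 = -6.6664 < 3 -- violated!
Step 2: Constraint must be active: 8*x = 3
x* = 3/8 = 0.375
lambda = (2*6*0.375 + 10)/8 = 1.8125
Step 3: Compute optimal value.
f(x*) = 6*0.375^2 + 10*0.375 = 4.5938


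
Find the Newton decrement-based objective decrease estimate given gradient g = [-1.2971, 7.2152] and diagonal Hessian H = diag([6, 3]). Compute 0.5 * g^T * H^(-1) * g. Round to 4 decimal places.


Step 1: H is diagonal, so H^(-1) * g = [-0.2162, 2.4051].
Step 2: g^T H^(-1) g = sum_i g_i^2 / H_ii
  = (-1.2971)^2/6 + (7.2152)^2/3
  = 0.2804 + 17.353 = 17.6334
Step 3: Objective decrease = 0.5 * g^T H^(-1) g = 8.8167


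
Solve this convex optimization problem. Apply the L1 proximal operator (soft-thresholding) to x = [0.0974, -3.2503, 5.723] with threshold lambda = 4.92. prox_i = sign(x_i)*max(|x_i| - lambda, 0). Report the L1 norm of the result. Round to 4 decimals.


Soft-thresholding with lambda = 4.92:
prox(0.0974) = sign(0.0974)*max(|0.0974| - 4.92, 0) = 0.0
prox(-3.2503) = sign(-3.2503)*max(|-3.2503| - 4.92, 0) = 0.0
prox(5.723) = sign(5.723)*max(|5.723| - 4.92, 0) = 0.803
prox(x) = [0.0, 0.0, 0.803]
||prox(x)||_1 = 0.0 + 0.0 + 0.803 = 0.803


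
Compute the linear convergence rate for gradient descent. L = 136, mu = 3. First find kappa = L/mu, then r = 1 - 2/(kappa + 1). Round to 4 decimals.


Step 1: Compute the condition number.
kappa = L/mu = 136/3 = 45.3333
Step 2: Compute the convergence rate.
r = 1 - 2/(kappa + 1) = 1 - 2*mu/(L + mu) = (L - mu)/(L + mu) = 133/139 = 0.9568


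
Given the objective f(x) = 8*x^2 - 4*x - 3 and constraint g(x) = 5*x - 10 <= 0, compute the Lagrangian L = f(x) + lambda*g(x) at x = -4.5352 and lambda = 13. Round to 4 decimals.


Step 1: Evaluate f(x).
f(-4.5352) = 8*(-4.5352)^2 - 4*(-4.5352) - 3 = 179.6851
Step 2: Evaluate g(x).
g(-4.5352) = 5*-4.5352 - 10 = -32.676
Step 3: Compute Lagrangian.
L = 179.6851 + 13*-32.676 = -245.1029


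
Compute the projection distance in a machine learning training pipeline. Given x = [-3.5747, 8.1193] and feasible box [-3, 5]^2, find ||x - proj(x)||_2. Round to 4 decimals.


Project each component onto [-3, 5].
clip(-3.5747) = -3.0, clip(8.1193) = 5.0
Projection = [-3.0, 5.0]
Squared diffs: [0.3303, 9.73]
Distance = sqrt(10.0603) = 3.1718


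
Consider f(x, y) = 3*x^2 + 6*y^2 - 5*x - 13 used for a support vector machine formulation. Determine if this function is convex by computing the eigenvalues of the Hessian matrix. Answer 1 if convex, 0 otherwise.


The Hessian of f(x,y) = 3*x^2 + 6*y^2 - 5*x - 13 is:
H = [[6, 0], [0, 12]]
Trace = 6 + 12 = 18
Determinant = 6*12 - (0)^2 = 72
Discriminant = (18)^2 - 4*72 = 36.0
Eigenvalues: lambda_1 = 6.0, lambda_2 = 12.0
The function is convex.

1


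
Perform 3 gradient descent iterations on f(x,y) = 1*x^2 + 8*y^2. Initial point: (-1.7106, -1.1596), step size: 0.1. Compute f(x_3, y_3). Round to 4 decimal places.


Gradient descent on f(x,y) = 1*x^2 + 8*y^2.
Starting point: (-1.7106, -1.1596), alpha = 0.1
Step 1: grad_x = 2*1*-1.7106 = -3.4212, grad_y = 2*8*-1.1596 = -18.5536
  x_1 = -1.7106 - 0.1*-3.4212 = -1.3685
  y_1 = -1.1596 - 0.1*-18.5536 = 0.6958
Step 2: grad_x = 2*1*-1.3685 = -2.737, grad_y = 2*8*0.6958 = 11.1322
  x_2 = -1.3685 - 0.1*-2.737 = -1.0948
  y_2 = 0.6958 - 0.1*11.1322 = -0.4175
Step 3: grad_x = 2*1*-1.0948 = -2.1896, grad_y = 2*8*-0.4175 = -6.6793
  x_3 = -1.0948 - 0.1*-2.1896 = -0.8758
  y_3 = -0.4175 - 0.1*-6.6793 = 0.2505
f(-0.8758, 0.2505) = 1*(-0.8758)^2 + 8*0.2505^2 = 1.269


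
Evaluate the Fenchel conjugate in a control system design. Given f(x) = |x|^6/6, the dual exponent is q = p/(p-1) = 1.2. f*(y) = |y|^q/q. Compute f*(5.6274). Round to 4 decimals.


The conjugate exponent q satisfies 1/p + 1/q = 1.
p = 6, so q = 6/(6 - 1) = 1.2
|y|^q = 5.6274^1.2 = 7.95
f*(5.6274) = 7.95 / 1.2 = 6.625


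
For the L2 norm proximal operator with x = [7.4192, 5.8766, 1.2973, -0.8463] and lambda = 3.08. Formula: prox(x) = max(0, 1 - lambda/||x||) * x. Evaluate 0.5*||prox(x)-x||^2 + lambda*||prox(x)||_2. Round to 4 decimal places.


Step 1: Compute ||x||.
||x|| = 9.5905
Step 2: Compute scaling factor.
scale = max(0, 1 - 3.08/9.5905) = 0.6788
Step 3: prox(x) = [5.0365, 3.9893, 0.8807, -0.5745]
||prox(x)|| = 6.5105
Step 4: Proximal objective.
0.5*||prox-x||^2 = 4.7432
lambda*||prox|| = 20.0523
Total = 24.7956


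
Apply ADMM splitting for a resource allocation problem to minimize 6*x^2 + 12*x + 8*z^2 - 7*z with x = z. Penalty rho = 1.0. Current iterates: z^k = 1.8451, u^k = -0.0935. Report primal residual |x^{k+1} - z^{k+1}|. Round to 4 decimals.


ADMM iteration with rho = 1.0, z^k = 1.8451, u^k = -0.0935
Step 1: x-update.
Minimize 6*x^2 + 12*x + (1.0/2)*(x - 1.8451 - 0.0935)^2
FOC: (2*6 + 1.0)*x = -12 + 1.0*(1.8451 + 0.0935)
x^{k+1} = -0.774
Step 2: z-update.
Minimize 8*z^2 - 7*z + (1.0/2)*(-0.774 - z - 0.0935)^2
FOC: (2*8 + 1.0)*z = 7 + 1.0*(-0.774 - 0.0935)
z^{k+1} = 0.3607
Step 3: u-update.
u^{k+1} = -0.0935 - 0.774 - 0.3607 = -1.2282
Step 4: Primal residual = |-0.774 - 0.3607| = 1.1347


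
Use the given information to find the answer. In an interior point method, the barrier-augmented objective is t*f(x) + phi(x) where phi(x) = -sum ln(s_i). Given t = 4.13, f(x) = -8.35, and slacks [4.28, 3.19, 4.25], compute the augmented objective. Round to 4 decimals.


Step 1: Compute log-barrier.
ln values: [1.454, 1.16, 1.4469]
phi = -(1.454 + 1.16 + 1.4469) = -4.0609
Step 2: Compute augmented objective.
t*f(x) = 4.13*-8.35 = -34.4855
Total = -34.4855 - 4.0609 = -38.5464


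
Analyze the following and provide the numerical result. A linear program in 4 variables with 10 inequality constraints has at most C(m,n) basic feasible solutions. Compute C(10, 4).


Each vertex corresponds to some choice of n active constraints out of m, so the number of vertices is at most C(m, n) = m! / (n!(m-n)!).
m = 10, n = 4
Numerator: 10 * 9 * 8 * 7
Denominator: 4! = 24
C(10, 4) = 210


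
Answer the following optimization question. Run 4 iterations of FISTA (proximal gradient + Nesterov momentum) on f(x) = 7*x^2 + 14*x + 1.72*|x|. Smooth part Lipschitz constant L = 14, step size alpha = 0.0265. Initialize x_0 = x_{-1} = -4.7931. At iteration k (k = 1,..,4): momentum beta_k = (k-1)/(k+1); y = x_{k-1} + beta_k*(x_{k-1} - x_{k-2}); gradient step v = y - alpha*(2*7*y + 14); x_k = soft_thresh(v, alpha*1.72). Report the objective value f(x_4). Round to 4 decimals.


FISTA on f(x) = 7*x^2 + 14*x + 1.72*|x|
L = 14, alpha = 0.0265
Iteration 1: beta = 0.0, y = -4.7931 + 0.0*(-4.7931 + 4.7931) = -4.7931
  grad(y) = -53.1034, v = y - alpha*grad = -3.3859
  prox(v) = soft_thresh(-3.3859, 0.0456) = -3.3403
Iteration 2: beta = 0.3333, y = -3.3403 + 0.3333*(-3.3403 + 4.7931) = -2.856
  grad(y) = -25.9841, v = y - alpha*grad = -2.1674
  prox(v) = soft_thresh(-2.1674, 0.0456) = -2.1218
Iteration 3: beta = 0.5, y = -2.1218 + 0.5*(-2.1218 + 3.3403) = -1.5126
  grad(y) = -7.1769, v = y - alpha*grad = -1.3224
  prox(v) = soft_thresh(-1.3224, 0.0456) = -1.2769
Iteration 4: beta = 0.6, y = -1.2769 + 0.6*(-1.2769 + 2.1218) = -0.7699
  grad(y) = 3.2217, v = y - alpha*grad = -0.8553
  prox(v) = soft_thresh(-0.8553, 0.0456) = -0.8097
f(x_4) = 7*(-0.8097)^2 + 14*(-0.8097) + 1.72*|-0.8097| = -5.3538


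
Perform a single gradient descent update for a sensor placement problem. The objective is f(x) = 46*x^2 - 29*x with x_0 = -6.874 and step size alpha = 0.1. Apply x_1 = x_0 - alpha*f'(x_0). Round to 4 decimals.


We compute the gradient at x_0 and apply the update.
f'(x) = 92*x - 29
f'(-6.874) = 92*-6.874 - 29 = -661.408
x_1 = -6.874 - 0.1*-661.408 = 59.2668


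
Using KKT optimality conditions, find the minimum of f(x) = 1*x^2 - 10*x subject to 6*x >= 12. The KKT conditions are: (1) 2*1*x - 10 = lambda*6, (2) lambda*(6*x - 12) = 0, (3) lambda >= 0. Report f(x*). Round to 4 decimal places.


Step 1: Try lambda = 0 (constraint inactive).
Stationarity: 2*1*x - 10 = 0
x* = 10/(2*1) = 5.0
Check constraint: 6*5.0 = 30.0 >= 12 -- satisfied.
Step 2: Compute optimal value.
f(x*) = 1*5.0^2 - 10*5.0 = -25.0


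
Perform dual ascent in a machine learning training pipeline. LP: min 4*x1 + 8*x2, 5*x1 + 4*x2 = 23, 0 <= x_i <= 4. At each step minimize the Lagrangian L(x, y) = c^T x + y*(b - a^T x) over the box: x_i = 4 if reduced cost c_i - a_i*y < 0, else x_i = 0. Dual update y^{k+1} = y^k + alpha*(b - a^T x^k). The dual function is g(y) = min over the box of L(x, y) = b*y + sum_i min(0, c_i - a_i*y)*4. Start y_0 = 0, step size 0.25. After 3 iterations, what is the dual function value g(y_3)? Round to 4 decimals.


Dual ascent for LP: min 4*x1 + 8*x2, 5*x1 + 4*x2 = 23, 0 <= x_i <= 4
Step 1: y^k = 0.0, reduced costs: (4.0, 8.0)
  x^k = (0.0, 0.0), subgradient = b - a^T x = 23.0
  y^{k+1} = 0.0 + 0.25*23.0 = 5.75
Step 2: y^k = 5.75, reduced costs: (-24.75, -15.0)
  x^k = (4.0, 4.0), subgradient = b - a^T x = -13.0
  y^{k+1} = 5.75 + 0.25*-13.0 = 2.5
Step 3: y^k = 2.5, reduced costs: (-8.5, -2.0)
  x^k = (4.0, 4.0), subgradient = b - a^T x = -13.0
  y^{k+1} = 2.5 + 0.25*-13.0 = -0.75
Dual objective at y_3 = -0.75: reduced costs (7.75, 11.0), box minimizer x = (0.0, 0.0)
g(y_3) = b*y + (c1 - a1*y)*x1 + (c2 - a2*y)*x2 = 23*(-0.75) + 7.75*0.0 + 11.0*0.0 = -17.25 + 0.0 + 0.0 = -17.25


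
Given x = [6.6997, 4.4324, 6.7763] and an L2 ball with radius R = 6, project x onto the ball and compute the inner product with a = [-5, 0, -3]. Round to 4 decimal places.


Step 1: Compute ||x|| (intermediates to 6 decimals).
||x|| = sqrt(6.6997^2 + 4.4324^2 + 6.7763^2) = 10.509538
Step 2: Project.
Since ||x|| > R, scale = R/||x|| = 6/10.509538 = 0.57091, proj(x) = scale * x
proj(x) = [3.824926, 2.530501, 3.868657]
Step 3: Dot product.
a^T * proj(x) = -5*3.824926 + 0*2.530501 - 3*3.868657 = -30.7306


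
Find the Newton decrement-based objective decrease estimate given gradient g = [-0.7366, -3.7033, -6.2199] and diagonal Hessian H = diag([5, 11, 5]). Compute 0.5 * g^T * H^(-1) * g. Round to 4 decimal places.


Step 1: H is diagonal, so H^(-1) * g = [-0.1473, -0.3367, -1.244].
Step 2: g^T H^(-1) g = sum_i g_i^2 / H_ii
  = (-0.7366)^2/5 + (-3.7033)^2/11 + (-6.2199)^2/5
  = 0.1085 + 1.2468 + 7.7374 = 9.0927
Step 3: Objective decrease = 0.5 * g^T H^(-1) g = 4.5464


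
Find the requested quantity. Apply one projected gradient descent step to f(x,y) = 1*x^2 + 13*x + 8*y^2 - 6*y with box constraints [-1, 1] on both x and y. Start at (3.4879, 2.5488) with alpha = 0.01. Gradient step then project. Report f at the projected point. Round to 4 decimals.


Step 1: Compute gradient at (3.4879, 2.5488).
grad_x = 2*1*3.4879 + 13 = 19.9758
grad_y = 2*8*2.5488 - 6 = 34.7808
Step 2: Gradient step.
x_raw = 3.4879 - 0.01*19.9758 = 3.2881
y_raw = 2.5488 - 0.01*34.7808 = 2.201
Step 3: Project onto [-1, 1].
x_proj = clip(3.2881) = 1.0
y_proj = clip(2.201) = 1.0
Step 4: Evaluate f.
f(1.0, 1.0) = 16.0


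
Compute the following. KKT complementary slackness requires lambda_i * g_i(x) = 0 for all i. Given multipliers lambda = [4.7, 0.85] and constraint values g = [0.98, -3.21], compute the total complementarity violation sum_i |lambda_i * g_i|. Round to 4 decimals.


KKT complementary slackness check:
lambda_1 * g_1 = 4.7 * 0.98 = 4.606
lambda_2 * g_2 = 0.85 * -3.21 = -2.7285
Total violation = 4.606 + 2.7285 = 7.3345


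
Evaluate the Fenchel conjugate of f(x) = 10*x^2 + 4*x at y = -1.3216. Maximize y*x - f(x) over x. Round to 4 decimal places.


f*(y) = sup_x {y*x - a*x^2 - b*x} = sup_x {(y-b)*x - a*x^2}
FOC: (y - b) - 2a*x = 0 => x* = (y - b)/(2a)
x* = (-1.3216 - 4)/(2*10) = -0.2661
f*(-1.3216) = (y-b)^2/(4a) = (-1.3216 - 4)^2/(4*10)
= 28.3194/40 = 0.708


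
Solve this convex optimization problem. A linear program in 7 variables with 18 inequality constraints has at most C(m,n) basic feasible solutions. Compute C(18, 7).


Each vertex corresponds to some choice of n active constraints out of m, so the number of vertices is at most C(m, n) = m! / (n!(m-n)!).
m = 18, n = 7
Numerator: 18 * 17 * 16 * 15 * 14 * 13 * 12
Denominator: 7! = 5040
C(18, 7) = 31824


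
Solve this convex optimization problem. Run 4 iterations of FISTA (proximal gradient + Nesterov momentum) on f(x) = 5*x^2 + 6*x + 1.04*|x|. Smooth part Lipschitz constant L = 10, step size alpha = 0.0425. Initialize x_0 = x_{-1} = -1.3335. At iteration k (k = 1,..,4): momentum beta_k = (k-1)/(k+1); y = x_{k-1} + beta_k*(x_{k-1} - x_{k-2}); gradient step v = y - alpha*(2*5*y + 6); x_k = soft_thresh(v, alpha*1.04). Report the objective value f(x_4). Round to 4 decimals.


FISTA on f(x) = 5*x^2 + 6*x + 1.04*|x|
L = 10, alpha = 0.0425
Iteration 1: beta = 0.0, y = -1.3335 + 0.0*(-1.3335 + 1.3335) = -1.3335
  grad(y) = -7.335, v = y - alpha*grad = -1.0218
  prox(v) = soft_thresh(-1.0218, 0.0442) = -0.9776
Iteration 2: beta = 0.3333, y = -0.9776 + 0.3333*(-0.9776 + 1.3335) = -0.8589
  grad(y) = -2.5892, v = y - alpha*grad = -0.7489
  prox(v) = soft_thresh(-0.7489, 0.0442) = -0.7047
Iteration 3: beta = 0.5, y = -0.7047 + 0.5*(-0.7047 + 0.9776) = -0.5682
  grad(y) = 0.3177, v = y - alpha*grad = -0.5817
  prox(v) = soft_thresh(-0.5817, 0.0442) = -0.5375
Iteration 4: beta = 0.6, y = -0.5375 + 0.6*(-0.5375 + 0.7047) = -0.4372
  grad(y) = 1.6275, v = y - alpha*grad = -0.5064
  prox(v) = soft_thresh(-0.5064, 0.0442) = -0.4622
f(x_4) = 5*(-0.4622)^2 + 6*(-0.4622) + 1.04*|-0.4622| = -1.2244
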